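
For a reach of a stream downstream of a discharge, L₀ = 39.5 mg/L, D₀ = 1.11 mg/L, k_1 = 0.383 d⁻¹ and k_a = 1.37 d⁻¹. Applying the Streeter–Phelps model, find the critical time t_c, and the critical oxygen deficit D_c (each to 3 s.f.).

t_c = [1/(k_a−k_1)] ln[(k_a/k_1)(1 − D₀(k_a−k_1)/(k_1 L₀))]
= [1/(1.37−0.383)] ln[(1.37/0.383)(1 − 1.11×0.9870/(0.383×39.5))]
= (1/0.9870) ln[3.577 × 0.9276] = 1.013 × ln(3.318) = 1.013 × 1.199 = 1.215 d.
L(t_c) = L₀ e^(−k_1 t_c) = 39.5 × 0.6279 = 24.80 mg/L, and at the critical point k_a D_c = k_1 L, so D_c = (0.383/1.37) × 24.80 = 6.934 mg/L.

t_c ≈ 1.22 d; D_c ≈ 6.93 mg/L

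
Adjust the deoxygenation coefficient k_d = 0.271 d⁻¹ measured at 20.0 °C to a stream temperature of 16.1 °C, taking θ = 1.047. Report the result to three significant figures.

k_d(T₂) = k_d(T₁) · θ^(T₂−T₁) = 0.271 × 1.047^(16.1−20.0)
= 0.271 × 1.047^-3.90 = 0.271 × 0.8360 = 0.2266 d⁻¹.

k_d ≈ 0.227 d⁻¹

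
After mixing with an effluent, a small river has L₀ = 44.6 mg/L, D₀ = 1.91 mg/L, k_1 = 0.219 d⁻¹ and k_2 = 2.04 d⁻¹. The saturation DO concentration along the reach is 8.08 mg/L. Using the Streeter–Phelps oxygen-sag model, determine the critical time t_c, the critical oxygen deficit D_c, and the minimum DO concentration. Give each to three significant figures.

t_c ≈ 0.984 d; D_c ≈ 3.86 mg/L; min DO ≈ 4.22 mg/L

At the critical point dD/dt = 0, so k_1 L₀ e^(−k_1 t) = k_2 D. Substituting D(t) from the Streeter–Phelps equation and solving for t gives
t_c = ln[(k_2/k_1)(1 − D₀(k_2−k_1)/(k_1 L₀))] / (k_2−k_1).
Here k_2−k_1 = 1.821 d⁻¹ and 1 − D₀(k_2−k_1)/(k_1 L₀) = 1 − 1.91×1.821/(0.219×44.6) = 0.6439, so
t_c = ln(9.315 × 0.6439) / 1.821 = 1.791 / 1.821 = 0.9838 d.
L(t_c) = L₀ e^(−k_1 t_c) = 44.6 × 0.8062 = 35.96 mg/L, and at the critical point k_2 D_c = k_1 L, so D_c = (0.219/2.04) × 35.96 = 3.860 mg/L.
Minimum DO = C_s − D_c = 8.08 − 3.860 = 4.220 mg/L.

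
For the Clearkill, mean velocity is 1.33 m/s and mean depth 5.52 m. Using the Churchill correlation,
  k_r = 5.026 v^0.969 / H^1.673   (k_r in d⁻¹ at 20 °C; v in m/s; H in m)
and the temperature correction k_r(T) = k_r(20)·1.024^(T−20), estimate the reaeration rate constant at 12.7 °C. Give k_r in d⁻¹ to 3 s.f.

k_r ≈ 0.320 d⁻¹

k_r(20) = 5.026 × 1.33^0.969 / 5.52^1.673 = 5.026 × 1.318 / 17.43 = 0.3802 d⁻¹.
k_r(12.7) = 0.3802 × 1.024^(12.7−20) = 0.3802 × 0.8410 = 0.3197 d⁻¹.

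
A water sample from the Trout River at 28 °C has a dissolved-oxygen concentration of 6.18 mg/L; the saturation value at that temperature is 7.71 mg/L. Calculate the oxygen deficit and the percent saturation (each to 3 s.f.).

D ≈ 1.53 mg/L; 80.2 % saturation

D = C_s − C = 7.71 − 6.18 = 1.53 mg/L.
% saturation = 6.18/7.71 × 100 = 80.2 %.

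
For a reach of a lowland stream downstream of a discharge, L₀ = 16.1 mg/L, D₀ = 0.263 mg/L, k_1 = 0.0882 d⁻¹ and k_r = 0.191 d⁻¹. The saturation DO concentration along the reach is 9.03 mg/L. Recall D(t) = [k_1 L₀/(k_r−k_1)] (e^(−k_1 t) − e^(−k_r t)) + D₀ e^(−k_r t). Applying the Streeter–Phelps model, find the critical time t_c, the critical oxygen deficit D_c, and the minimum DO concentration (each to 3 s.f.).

t_c = [1/(k_r−k_1)] ln[(k_r/k_1)(1 − D₀(k_r−k_1)/(k_1 L₀))]
= [1/(0.191−0.0882)] ln[(0.191/0.0882)(1 − 0.263×0.1028/(0.0882×16.1))]
= (1/0.1028) ln[2.166 × 0.9810] = 9.728 × ln(2.124) = 9.728 × 0.7534 = 7.329 d.
D_c = (k_1/k_r) L₀ e^(−k_1 t_c) = (0.0882/0.191) × 16.1 × e^(−0.0882×7.329) = 0.4618 × 16.1 × 0.5239 = 3.895 mg/L.
Minimum DO = C_s − D_c = 9.03 − 3.895 = 5.135 mg/L.

t_c ≈ 7.33 d; D_c ≈ 3.90 mg/L; min DO ≈ 5.13 mg/L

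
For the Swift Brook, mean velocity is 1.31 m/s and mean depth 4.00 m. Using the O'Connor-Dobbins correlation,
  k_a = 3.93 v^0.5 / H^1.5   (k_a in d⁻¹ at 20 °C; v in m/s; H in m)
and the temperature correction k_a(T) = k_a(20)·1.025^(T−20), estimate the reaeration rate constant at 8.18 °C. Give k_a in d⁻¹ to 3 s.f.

k_a(20) = 3.93 × 1.31^0.5 / 4.00^1.5 = 3.93 × 1.145 / 8.000 = 0.5623 d⁻¹.
k_a(8.18) = 0.5623 × 1.025^(8.18−20) = 0.5623 × 0.7469 = 0.4199 d⁻¹.

k_a ≈ 0.420 d⁻¹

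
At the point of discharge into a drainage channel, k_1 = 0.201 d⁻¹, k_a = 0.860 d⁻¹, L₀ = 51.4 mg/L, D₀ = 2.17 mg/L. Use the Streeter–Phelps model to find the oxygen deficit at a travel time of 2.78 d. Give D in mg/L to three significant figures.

D ≈ 7.73 mg/L

k_1 L₀/(k_a−k_1) = 0.201×51.4/(0.860−0.201) = 10.33/0.6590 = 15.68 mg/L.
e^(−k_1 t) = e^(−0.201×2.780) = 0.5719; e^(−k_a t) = e^(−0.860×2.780) = 0.09156.
D = 15.68 × (0.5719 − 0.09156) + 2.17 × 0.09156 = 7.531 + 0.1987 = 7.729 mg/L.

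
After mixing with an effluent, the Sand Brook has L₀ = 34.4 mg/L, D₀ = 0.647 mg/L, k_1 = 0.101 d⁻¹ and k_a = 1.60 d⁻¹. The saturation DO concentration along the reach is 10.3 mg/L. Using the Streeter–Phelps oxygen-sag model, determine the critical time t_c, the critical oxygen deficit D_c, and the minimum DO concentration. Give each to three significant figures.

t_c ≈ 1.62 d; D_c ≈ 1.84 mg/L; min DO ≈ 8.46 mg/L

At the critical point dD/dt = 0, so k_1 L₀ e^(−k_1 t) = k_a D. Substituting D(t) from the Streeter–Phelps equation and solving for t gives
t_c = ln[(k_a/k_1)(1 − D₀(k_a−k_1)/(k_1 L₀))] / (k_a−k_1).
Here k_a−k_1 = 1.499 d⁻¹ and 1 − D₀(k_a−k_1)/(k_1 L₀) = 1 − 0.647×1.499/(0.101×34.4) = 0.7209, so
t_c = ln(15.84 × 0.7209) / 1.499 = 2.435 / 1.499 = 1.625 d.
D_c = (k_1/k_a) L₀ e^(−k_1 t_c) = (0.101/1.60) × 34.4 × e^(−0.101×1.625) = 0.06313 × 34.4 × 0.8487 = 1.843 mg/L.
Minimum DO = C_s − D_c = 10.3 − 1.843 = 8.457 mg/L.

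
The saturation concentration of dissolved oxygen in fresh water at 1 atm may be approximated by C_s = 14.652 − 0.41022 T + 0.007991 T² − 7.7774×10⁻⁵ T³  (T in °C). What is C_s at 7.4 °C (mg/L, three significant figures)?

C_s ≈ 12.0 mg/L

C_s = 14.652 − 0.41022×7.4 + 0.007991×7.4² − 7.7774×10⁻⁵×7.4³ = 12.02 mg/L.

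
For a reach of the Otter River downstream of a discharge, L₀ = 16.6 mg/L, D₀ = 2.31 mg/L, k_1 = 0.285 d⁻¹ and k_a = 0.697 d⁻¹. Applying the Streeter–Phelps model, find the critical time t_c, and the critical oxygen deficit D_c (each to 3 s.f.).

t_c ≈ 1.63 d; D_c ≈ 4.27 mg/L

With k_a/k_1 = 2.446 and 1 − D₀(k_a−k_1)/(k_1 L₀) = 0.7988,
t_c = ln(2.446 × 0.7988) / (0.697 − 0.285) = ln(1.954) / 0.4120 = 0.6697/0.4120 = 1.625 d.
L(t_c) = L₀ e^(−k_1 t_c) = 16.6 × 0.6292 = 10.45 mg/L, and at the critical point k_a D_c = k_1 L, so D_c = (0.285/0.697) × 10.45 = 4.271 mg/L.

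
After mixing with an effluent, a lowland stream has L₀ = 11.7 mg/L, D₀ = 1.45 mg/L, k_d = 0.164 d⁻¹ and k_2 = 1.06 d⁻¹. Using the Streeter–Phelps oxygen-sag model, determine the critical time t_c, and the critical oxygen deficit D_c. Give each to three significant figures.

t_c ≈ 0.821 d; D_c ≈ 1.58 mg/L

At the critical point dD/dt = 0, so k_d L₀ e^(−k_d t) = k_2 D. Substituting D(t) from the Streeter–Phelps equation and solving for t gives
t_c = ln[(k_2/k_d)(1 − D₀(k_2−k_d)/(k_d L₀))] / (k_2−k_d).
Here k_2−k_d = 0.8960 d⁻¹ and 1 − D₀(k_2−k_d)/(k_d L₀) = 1 − 1.45×0.8960/(0.164×11.7) = 0.3229, so
t_c = ln(6.463 × 0.3229) / 0.8960 = 0.7358 / 0.8960 = 0.8212 d.
L(t_c) = L₀ e^(−k_d t_c) = 11.7 × 0.8740 = 10.23 mg/L, and at the critical point k_2 D_c = k_d L, so D_c = (0.164/1.06) × 10.23 = 1.582 mg/L.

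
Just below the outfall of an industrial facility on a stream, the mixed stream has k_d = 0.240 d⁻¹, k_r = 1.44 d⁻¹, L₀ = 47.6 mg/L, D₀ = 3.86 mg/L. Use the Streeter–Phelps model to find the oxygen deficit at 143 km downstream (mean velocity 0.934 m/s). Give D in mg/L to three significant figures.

Travel time t = x/v = 143 km / (0.934 m/s) = 143000 m / 0.934 m/s = 153100 s = 1.772 d.
k_d L₀/(k_r−k_d) = 0.240×47.6/(1.44−0.240) = 11.42/1.200 = 9.520 mg/L.
e^(−k_d t) = e^(−0.240×1.772) = 0.6536; e^(−k_r t) = e^(−1.44×1.772) = 0.07795.
D = 9.520 × (0.6536 − 0.07795) + 3.86 × 0.07795 = 5.480 + 0.3009 = 5.781 mg/L.

D ≈ 5.78 mg/L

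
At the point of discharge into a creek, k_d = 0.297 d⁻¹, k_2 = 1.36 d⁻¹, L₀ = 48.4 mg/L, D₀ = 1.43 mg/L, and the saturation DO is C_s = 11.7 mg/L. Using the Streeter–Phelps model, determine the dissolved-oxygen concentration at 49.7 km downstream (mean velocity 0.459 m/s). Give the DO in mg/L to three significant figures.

Travel time t = x/v = 49.7 km / (0.459 m/s) = 49700 m / 0.459 m/s = 108300 s = 1.253 d.
k_d L₀/(k_2−k_d) = 0.297×48.4/(1.36−0.297) = 14.37/1.063 = 13.52 mg/L.
e^(−k_d t) = e^(−0.297×1.253) = 0.6892; e^(−k_2 t) = e^(−1.36×1.253) = 0.1819.
D = 13.52 × (0.6892 − 0.1819) + 1.43 × 0.1819 = 6.861 + 0.2601 = 7.121 mg/L.
DO = C_s − D = 11.7 − 7.121 = 4.579 mg/L.

DO ≈ 4.58 mg/L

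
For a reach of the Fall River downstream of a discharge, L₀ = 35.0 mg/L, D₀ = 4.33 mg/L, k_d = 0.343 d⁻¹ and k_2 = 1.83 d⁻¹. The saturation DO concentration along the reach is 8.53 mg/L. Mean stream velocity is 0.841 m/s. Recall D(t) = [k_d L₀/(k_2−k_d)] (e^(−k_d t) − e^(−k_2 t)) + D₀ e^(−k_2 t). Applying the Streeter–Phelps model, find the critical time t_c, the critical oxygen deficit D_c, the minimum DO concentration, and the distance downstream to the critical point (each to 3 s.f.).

t_c ≈ 0.609 d; D_c ≈ 5.32 mg/L; min DO ≈ 3.21 mg/L; x_c ≈ 44.3 km

t_c = [1/(k_2−k_d)] ln[(k_2/k_d)(1 − D₀(k_2−k_d)/(k_d L₀))]
= [1/(1.83−0.343)] ln[(1.83/0.343)(1 − 4.33×1.487/(0.343×35.0))]
= (1/1.487) ln[5.335 × 0.4637] = 0.6725 × ln(2.474) = 0.6725 × 0.9057 = 0.6091 d.
D_c = (k_d/k_2) L₀ e^(−k_d t_c) = (0.343/1.83) × 35.0 × e^(−0.343×0.6091) = 0.1874 × 35.0 × 0.8115 = 5.323 mg/L.
Minimum DO = C_s − D_c = 8.53 − 5.323 = 3.207 mg/L.
x_c = v t_c = 0.841 m/s × 0.6091 d × 86400 s/d = 44260 m ≈ 44.3 km.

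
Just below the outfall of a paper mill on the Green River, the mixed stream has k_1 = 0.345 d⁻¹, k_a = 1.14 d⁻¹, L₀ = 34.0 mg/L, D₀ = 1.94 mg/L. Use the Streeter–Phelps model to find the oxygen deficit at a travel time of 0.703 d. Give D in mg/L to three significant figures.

D ≈ 5.83 mg/L

k_1 L₀/(k_a−k_1) = 0.345×34.0/(1.14−0.345) = 11.73/0.7950 = 14.75 mg/L.
e^(−k_1 t) = e^(−0.345×0.7030) = 0.7846; e^(−k_a t) = e^(−1.14×0.7030) = 0.4487.
D = 14.75 × (0.7846 − 0.4487) + 1.94 × 0.4487 = 4.957 + 0.8705 = 5.827 mg/L.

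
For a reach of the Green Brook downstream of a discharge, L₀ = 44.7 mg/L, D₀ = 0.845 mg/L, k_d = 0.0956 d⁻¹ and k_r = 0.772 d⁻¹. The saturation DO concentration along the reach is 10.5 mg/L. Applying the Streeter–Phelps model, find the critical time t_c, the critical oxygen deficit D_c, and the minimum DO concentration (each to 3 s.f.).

t_c = [1/(k_r−k_d)] ln[(k_r/k_d)(1 − D₀(k_r−k_d)/(k_d L₀))]
= [1/(0.772−0.0956)] ln[(0.772/0.0956)(1 − 0.845×0.6764/(0.0956×44.7))]
= (1/0.6764) ln[8.075 × 0.8662] = 1.478 × ln(6.995) = 1.478 × 1.945 = 2.876 d.
L(t_c) = L₀ e^(−k_d t_c) = 44.7 × 0.7596 = 33.96 mg/L, and at the critical point k_r D_c = k_d L, so D_c = (0.0956/0.772) × 33.96 = 4.205 mg/L.
Minimum DO = C_s − D_c = 10.5 − 4.205 = 6.295 mg/L.

t_c ≈ 2.88 d; D_c ≈ 4.20 mg/L; min DO ≈ 6.30 mg/L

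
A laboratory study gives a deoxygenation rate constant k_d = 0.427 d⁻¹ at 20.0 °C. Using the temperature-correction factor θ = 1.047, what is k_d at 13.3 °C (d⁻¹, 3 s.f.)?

k_d ≈ 0.314 d⁻¹

k_d(T₂) = k_d(T₁) · θ^(T₂−T₁) = 0.427 × 1.047^(13.3−20.0)
= 0.427 × 1.047^-6.70 = 0.427 × 0.7351 = 0.3139 d⁻¹.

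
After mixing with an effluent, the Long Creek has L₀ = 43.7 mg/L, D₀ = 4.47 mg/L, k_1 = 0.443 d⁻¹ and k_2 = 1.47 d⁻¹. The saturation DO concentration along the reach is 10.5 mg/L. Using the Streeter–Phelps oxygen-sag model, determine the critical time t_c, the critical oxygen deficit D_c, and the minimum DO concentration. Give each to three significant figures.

t_c = [1/(k_2−k_1)] ln[(k_2/k_1)(1 − D₀(k_2−k_1)/(k_1 L₀))]
= [1/(1.47−0.443)] ln[(1.47/0.443)(1 − 4.47×1.027/(0.443×43.7))]
= (1/1.027) ln[3.318 × 0.7629] = 0.9737 × ln(2.531) = 0.9737 × 0.9288 = 0.9044 d.
L(t_c) = L₀ e^(−k_1 t_c) = 43.7 × 0.6699 = 29.27 mg/L, and at the critical point k_2 D_c = k_1 L, so D_c = (0.443/1.47) × 29.27 = 8.822 mg/L.
Minimum DO = C_s − D_c = 10.5 − 8.822 = 1.678 mg/L.

t_c ≈ 0.904 d; D_c ≈ 8.82 mg/L; min DO ≈ 1.68 mg/L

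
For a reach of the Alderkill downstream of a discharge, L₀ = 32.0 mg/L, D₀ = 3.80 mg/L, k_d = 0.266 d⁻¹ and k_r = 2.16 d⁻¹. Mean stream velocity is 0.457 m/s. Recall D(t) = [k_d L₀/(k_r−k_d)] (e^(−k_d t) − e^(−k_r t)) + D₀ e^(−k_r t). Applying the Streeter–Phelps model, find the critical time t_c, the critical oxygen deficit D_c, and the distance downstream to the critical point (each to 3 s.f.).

At the critical point dD/dt = 0, so k_d L₀ e^(−k_d t) = k_r D. Substituting D(t) from the Streeter–Phelps equation and solving for t gives
t_c = ln[(k_r/k_d)(1 − D₀(k_r−k_d)/(k_d L₀))] / (k_r−k_d).
Here k_r−k_d = 1.894 d⁻¹ and 1 − D₀(k_r−k_d)/(k_d L₀) = 1 − 3.80×1.894/(0.266×32.0) = 0.1545, so
t_c = ln(8.120 × 0.1545) / 1.894 = 0.2266 / 1.894 = 0.1196 d.
D_c = (k_d/k_r) L₀ e^(−k_d t_c) = (0.266/2.16) × 32.0 × e^(−0.266×0.1196) = 0.1231 × 32.0 × 0.9687 = 3.817 mg/L.
x_c = v t_c = 0.457 m/s × 0.1196 d × 86400 s/d = 4723 m ≈ 4.72 km.

t_c ≈ 0.120 d; D_c ≈ 3.82 mg/L; x_c ≈ 4.72 km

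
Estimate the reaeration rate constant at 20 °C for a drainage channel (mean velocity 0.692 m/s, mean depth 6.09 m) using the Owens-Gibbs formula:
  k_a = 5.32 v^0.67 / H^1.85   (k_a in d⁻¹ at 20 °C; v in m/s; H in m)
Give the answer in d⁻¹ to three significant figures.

k_a ≈ 0.147 d⁻¹

k_a = 5.32 × 0.692^0.67 / 6.09^1.85 = 5.32 × 0.7814 / 28.28 = 0.1470 d⁻¹.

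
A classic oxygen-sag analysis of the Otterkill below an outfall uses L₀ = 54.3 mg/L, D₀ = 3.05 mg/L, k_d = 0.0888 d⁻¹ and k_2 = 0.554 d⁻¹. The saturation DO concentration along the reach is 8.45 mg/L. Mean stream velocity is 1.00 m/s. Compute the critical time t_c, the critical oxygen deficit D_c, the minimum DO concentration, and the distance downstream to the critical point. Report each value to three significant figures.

t_c ≈ 3.19 d; D_c ≈ 6.56 mg/L; min DO ≈ 1.89 mg/L; x_c ≈ 275 km

With k_2/k_d = 6.239 and 1 − D₀(k_2−k_d)/(k_d L₀) = 0.7057,
t_c = ln(6.239 × 0.7057) / (0.554 − 0.0888) = ln(4.403) / 0.4652 = 1.482/0.4652 = 3.186 d.
D_c = (k_d/k_2) L₀ e^(−k_d t_c) = (0.0888/0.554) × 54.3 × e^(−0.0888×3.186) = 0.1603 × 54.3 × 0.7536 = 6.559 mg/L.
Minimum DO = C_s − D_c = 8.45 − 6.559 = 1.891 mg/L.
x_c = v t_c = 1.00 m/s × 3.186 d × 86400 s/d = 275300 m ≈ 275 km.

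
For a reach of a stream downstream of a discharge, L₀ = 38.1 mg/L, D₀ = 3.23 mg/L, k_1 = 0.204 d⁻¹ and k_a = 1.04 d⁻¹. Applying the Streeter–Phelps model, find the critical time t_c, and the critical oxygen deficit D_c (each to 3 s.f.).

At the critical point dD/dt = 0, so k_1 L₀ e^(−k_1 t) = k_a D. Substituting D(t) from the Streeter–Phelps equation and solving for t gives
t_c = ln[(k_a/k_1)(1 − D₀(k_a−k_1)/(k_1 L₀))] / (k_a−k_1).
Here k_a−k_1 = 0.8360 d⁻¹ and 1 − D₀(k_a−k_1)/(k_1 L₀) = 1 − 3.23×0.8360/(0.204×38.1) = 0.6526, so
t_c = ln(5.098 × 0.6526) / 0.8360 = 1.202 / 0.8360 = 1.438 d.
D_c = (k_1/k_a) L₀ e^(−k_1 t_c) = (0.204/1.04) × 38.1 × e^(−0.204×1.438) = 0.1962 × 38.1 × 0.7458 = 5.574 mg/L.

t_c ≈ 1.44 d; D_c ≈ 5.57 mg/L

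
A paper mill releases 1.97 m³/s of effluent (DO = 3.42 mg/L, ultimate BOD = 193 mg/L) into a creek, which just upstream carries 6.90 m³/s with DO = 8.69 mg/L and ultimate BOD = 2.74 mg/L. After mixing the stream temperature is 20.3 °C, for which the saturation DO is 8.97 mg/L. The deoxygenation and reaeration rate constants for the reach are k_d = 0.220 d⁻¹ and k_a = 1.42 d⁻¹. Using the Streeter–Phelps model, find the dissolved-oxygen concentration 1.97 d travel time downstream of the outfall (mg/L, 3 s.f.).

DO ≈ 4.04 mg/L

Mixed DO = (6.90×8.69 + 1.97×3.42)/(6.90+1.97) = 66.70/8.870 = 7.520 mg/L.
Mixed L₀ = (6.90×2.74 + 1.97×193)/(8.870) = 399.1/8.870 = 45.00 mg/L.
Initial deficit D₀ = C_s − DO₀ = 8.97 − 7.520 = 1.450 mg/L.
D(1.97) = [0.220×45.00/(1.42−0.220)](e^(−0.220×1.97) − e^(−1.42×1.97)) + 1.450 e^(−1.42×1.97)
= 8.249 × (0.6483 − 0.06097) + 1.450 × 0.06097 = 4.934 mg/L.
DO = 8.97 − 4.934 = 4.036 mg/L.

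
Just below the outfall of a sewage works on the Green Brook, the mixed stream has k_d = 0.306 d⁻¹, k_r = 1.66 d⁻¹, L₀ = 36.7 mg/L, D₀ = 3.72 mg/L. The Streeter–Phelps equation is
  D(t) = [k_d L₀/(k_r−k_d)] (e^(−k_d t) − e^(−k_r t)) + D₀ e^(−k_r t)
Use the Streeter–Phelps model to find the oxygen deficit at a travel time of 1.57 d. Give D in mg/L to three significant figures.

D ≈ 4.79 mg/L

k_d L₀/(k_r−k_d) = 0.306×36.7/(1.66−0.306) = 11.23/1.354 = 8.294 mg/L.
e^(−k_d t) = e^(−0.306×1.570) = 0.6185; e^(−k_r t) = e^(−1.66×1.570) = 0.07381.
D = 8.294 × (0.6185 − 0.07381) + 3.72 × 0.07381 = 4.518 + 0.2746 = 4.792 mg/L.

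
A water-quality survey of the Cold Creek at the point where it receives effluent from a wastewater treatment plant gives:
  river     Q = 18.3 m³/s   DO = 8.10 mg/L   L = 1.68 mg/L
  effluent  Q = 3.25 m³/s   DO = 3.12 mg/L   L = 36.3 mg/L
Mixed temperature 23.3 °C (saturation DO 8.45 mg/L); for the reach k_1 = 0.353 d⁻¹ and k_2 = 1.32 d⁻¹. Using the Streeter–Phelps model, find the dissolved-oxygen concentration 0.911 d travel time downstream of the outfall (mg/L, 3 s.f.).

Mixed DO = (18.3×8.10 + 3.25×3.12)/(18.3+3.25) = 158.4/21.55 = 7.349 mg/L.
Mixed L₀ = (18.3×1.68 + 3.25×36.3)/(21.55) = 148.7/21.55 = 6.901 mg/L.
Initial deficit D₀ = C_s − DO₀ = 8.45 − 7.349 = 1.101 mg/L.
D(0.911) = [0.353×6.901/(1.32−0.353)](e^(−0.353×0.911) − e^(−1.32×0.911)) + 1.101 e^(−1.32×0.911)
= 2.519 × (0.7250 − 0.3004) + 1.101 × 0.3004 = 1.400 mg/L.
DO = 8.45 − 1.400 = 7.050 mg/L.

DO ≈ 7.05 mg/L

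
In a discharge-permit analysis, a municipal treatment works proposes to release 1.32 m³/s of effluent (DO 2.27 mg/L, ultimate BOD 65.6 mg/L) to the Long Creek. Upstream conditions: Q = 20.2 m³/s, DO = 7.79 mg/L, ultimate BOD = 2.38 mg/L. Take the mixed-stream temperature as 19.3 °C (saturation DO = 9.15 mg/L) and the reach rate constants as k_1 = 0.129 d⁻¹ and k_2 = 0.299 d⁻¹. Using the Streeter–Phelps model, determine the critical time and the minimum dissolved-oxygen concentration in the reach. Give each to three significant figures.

Mixed DO = (20.2×7.79 + 1.32×2.27)/(20.2+1.32) = 160.4/21.52 = 7.451 mg/L.
Mixed L₀ = (20.2×2.38 + 1.32×65.6)/(21.52) = 134.7/21.52 = 6.258 mg/L.
Initial deficit D₀ = C_s − DO₀ = 9.15 − 7.451 = 1.699 mg/L.
t_c = (1/0.1700) ln[(0.299/0.129)(1 − 1.699×0.1700/(0.129×6.258))] = 5.882 × ln(1.489) = 2.341 d.
D_c = (0.129/0.299) × 6.258 × e^(−0.129×2.341) = 0.4314 × 6.258 × 0.7394 = 1.996 mg/L.
Minimum DO = 9.15 − 1.996 = 7.154 mg/L.

t_c ≈ 2.34 d; minimum DO ≈ 7.15 mg/L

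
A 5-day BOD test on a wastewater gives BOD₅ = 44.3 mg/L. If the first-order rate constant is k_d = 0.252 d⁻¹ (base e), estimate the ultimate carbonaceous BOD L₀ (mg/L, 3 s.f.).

L₀ ≈ 61.8 mg/L

BOD₅ = L₀(1 − e^(−5k_d)) ⇒ L₀ = BOD₅ / (1 − e^(−5×0.252))
= 44.3 / (1 − 0.2837) = 44.3 / 0.7163 = 61.84 mg/L.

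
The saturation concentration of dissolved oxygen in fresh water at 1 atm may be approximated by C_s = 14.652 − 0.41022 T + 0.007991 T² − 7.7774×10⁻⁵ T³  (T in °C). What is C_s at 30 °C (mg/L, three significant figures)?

C_s = 14.652 − 0.41022×30 + 0.007991×30² − 7.7774×10⁻⁵×30³ = 7.437 mg/L.

C_s ≈ 7.44 mg/L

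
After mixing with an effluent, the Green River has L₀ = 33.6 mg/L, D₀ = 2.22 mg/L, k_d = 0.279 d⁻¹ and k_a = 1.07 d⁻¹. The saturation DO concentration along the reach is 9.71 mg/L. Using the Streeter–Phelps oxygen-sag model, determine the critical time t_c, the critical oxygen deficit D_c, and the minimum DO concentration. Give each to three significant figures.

t_c ≈ 1.44 d; D_c ≈ 5.87 mg/L; min DO ≈ 3.84 mg/L

With k_a/k_d = 3.835 and 1 − D₀(k_a−k_d)/(k_d L₀) = 0.8127,
t_c = ln(3.835 × 0.8127) / (1.07 − 0.279) = ln(3.117) / 0.7910 = 1.137/0.7910 = 1.437 d.
D_c = (k_d/k_a) L₀ e^(−k_d t_c) = (0.279/1.07) × 33.6 × e^(−0.279×1.437) = 0.2607 × 33.6 × 0.6697 = 5.867 mg/L.
Minimum DO = C_s − D_c = 9.71 − 5.867 = 3.843 mg/L.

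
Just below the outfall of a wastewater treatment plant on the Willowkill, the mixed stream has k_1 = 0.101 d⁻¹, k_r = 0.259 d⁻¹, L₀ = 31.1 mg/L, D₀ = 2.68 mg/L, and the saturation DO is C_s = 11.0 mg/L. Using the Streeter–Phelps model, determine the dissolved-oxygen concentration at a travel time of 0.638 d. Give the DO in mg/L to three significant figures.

DO ≈ 6.94 mg/L

k_1 L₀/(k_r−k_1) = 0.101×31.1/(0.259−0.101) = 3.141/0.1580 = 19.88 mg/L.
e^(−k_1 t) = e^(−0.101×0.6380) = 0.9376; e^(−k_r t) = e^(−0.259×0.6380) = 0.8477.
D = 19.88 × (0.9376 − 0.8477) + 2.68 × 0.8477 = 1.787 + 2.272 = 4.059 mg/L.
DO = C_s − D = 11.0 − 4.059 = 6.941 mg/L.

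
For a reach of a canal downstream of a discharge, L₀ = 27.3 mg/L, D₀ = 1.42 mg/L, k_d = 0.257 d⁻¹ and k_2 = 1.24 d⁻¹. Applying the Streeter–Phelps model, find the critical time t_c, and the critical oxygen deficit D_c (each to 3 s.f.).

With k_2/k_d = 4.825 and 1 − D₀(k_2−k_d)/(k_d L₀) = 0.8010,
t_c = ln(4.825 × 0.8010) / (1.24 − 0.257) = ln(3.865) / 0.9830 = 1.352/0.9830 = 1.375 d.
D_c = (k_d/k_2) L₀ e^(−k_d t_c) = (0.257/1.24) × 27.3 × e^(−0.257×1.375) = 0.2073 × 27.3 × 0.7023 = 3.973 mg/L.

t_c ≈ 1.38 d; D_c ≈ 3.97 mg/L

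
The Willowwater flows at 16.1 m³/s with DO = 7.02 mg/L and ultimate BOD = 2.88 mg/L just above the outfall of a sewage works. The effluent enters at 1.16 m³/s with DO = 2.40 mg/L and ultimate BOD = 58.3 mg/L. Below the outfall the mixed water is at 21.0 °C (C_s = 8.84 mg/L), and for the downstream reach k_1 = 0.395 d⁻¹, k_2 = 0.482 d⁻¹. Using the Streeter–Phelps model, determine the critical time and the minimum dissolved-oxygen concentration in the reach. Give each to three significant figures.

Mixed DO = (16.1×7.02 + 1.16×2.40)/(16.1+1.16) = 115.8/17.26 = 6.710 mg/L.
Mixed L₀ = (16.1×2.88 + 1.16×58.3)/(17.26) = 114.0/17.26 = 6.605 mg/L.
Initial deficit D₀ = C_s − DO₀ = 8.84 − 6.710 = 2.130 mg/L.
t_c = (1/0.08700) ln[(0.482/0.395)(1 − 2.130×0.08700/(0.395×6.605))] = 11.49 × ln(1.134) = 1.441 d.
D_c = (0.395/0.482) × 6.605 × e^(−0.395×1.441) = 0.8195 × 6.605 × 0.5660 = 3.063 mg/L.
Minimum DO = 8.84 − 3.063 = 5.777 mg/L.

t_c ≈ 1.44 d; minimum DO ≈ 5.78 mg/L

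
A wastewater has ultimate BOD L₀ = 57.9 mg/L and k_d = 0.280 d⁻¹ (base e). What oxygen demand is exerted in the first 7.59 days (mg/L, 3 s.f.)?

y_t = L₀(1 − e^(−k_d t)) = 57.9 × (1 − e^(−0.280×7.59))
= 57.9 × (1 − 0.1194) = 57.9 × 0.8806 = 50.99 mg/L.

y ≈ 51.0 mg/L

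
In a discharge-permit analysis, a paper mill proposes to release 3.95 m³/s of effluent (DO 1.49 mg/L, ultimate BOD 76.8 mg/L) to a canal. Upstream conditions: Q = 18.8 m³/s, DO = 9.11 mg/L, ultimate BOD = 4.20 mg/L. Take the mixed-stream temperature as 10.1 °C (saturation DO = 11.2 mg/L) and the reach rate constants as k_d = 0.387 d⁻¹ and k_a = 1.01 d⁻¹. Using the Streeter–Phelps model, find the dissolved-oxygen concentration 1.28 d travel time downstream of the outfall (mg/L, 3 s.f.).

Mixed DO = (18.8×9.11 + 3.95×1.49)/(18.8+3.95) = 177.2/22.75 = 7.787 mg/L.
Mixed L₀ = (18.8×4.20 + 3.95×76.8)/(22.75) = 382.3/22.75 = 16.81 mg/L.
Initial deficit D₀ = C_s − DO₀ = 11.2 − 7.787 = 3.413 mg/L.
D(1.28) = [0.387×16.81/(1.01−0.387)](e^(−0.387×1.28) − e^(−1.01×1.28)) + 3.413 e^(−1.01×1.28)
= 10.44 × (0.6094 − 0.2745) + 3.413 × 0.2745 = 4.432 mg/L.
DO = 11.2 − 4.432 = 6.768 mg/L.

DO ≈ 6.77 mg/L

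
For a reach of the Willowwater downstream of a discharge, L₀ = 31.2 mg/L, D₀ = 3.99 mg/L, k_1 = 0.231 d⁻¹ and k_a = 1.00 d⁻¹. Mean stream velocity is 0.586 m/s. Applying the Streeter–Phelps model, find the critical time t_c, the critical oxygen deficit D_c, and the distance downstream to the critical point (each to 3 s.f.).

t_c ≈ 1.18 d; D_c ≈ 5.48 mg/L; x_c ≈ 60.0 km

t_c = [1/(k_a−k_1)] ln[(k_a/k_1)(1 − D₀(k_a−k_1)/(k_1 L₀))]
= [1/(1.00−0.231)] ln[(1.00/0.231)(1 − 3.99×0.7690/(0.231×31.2))]
= (1/0.7690) ln[4.329 × 0.5743] = 1.300 × ln(2.486) = 1.300 × 0.9107 = 1.184 d.
L(t_c) = L₀ e^(−k_1 t_c) = 31.2 × 0.7607 = 23.73 mg/L, and at the critical point k_a D_c = k_1 L, so D_c = (0.231/1.00) × 23.73 = 5.482 mg/L.
x_c = v t_c = 0.586 m/s × 1.184 d × 86400 s/d = 59960 m ≈ 60.0 km.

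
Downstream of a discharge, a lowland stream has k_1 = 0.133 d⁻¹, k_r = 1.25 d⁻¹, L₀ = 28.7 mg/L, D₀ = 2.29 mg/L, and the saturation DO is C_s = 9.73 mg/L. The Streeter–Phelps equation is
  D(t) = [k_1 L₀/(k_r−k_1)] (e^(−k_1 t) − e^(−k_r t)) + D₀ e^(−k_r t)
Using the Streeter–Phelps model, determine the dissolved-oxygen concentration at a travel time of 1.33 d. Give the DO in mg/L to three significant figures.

DO ≈ 7.08 mg/L

k_1 L₀/(k_r−k_1) = 0.133×28.7/(1.25−0.133) = 3.817/1.117 = 3.417 mg/L.
e^(−k_1 t) = e^(−0.133×1.330) = 0.8379; e^(−k_r t) = e^(−1.25×1.330) = 0.1897.
D = 3.417 × (0.8379 − 0.1897) + 2.29 × 0.1897 = 2.215 + 0.4343 = 2.649 mg/L.
DO = C_s − D = 9.73 − 2.649 = 7.081 mg/L.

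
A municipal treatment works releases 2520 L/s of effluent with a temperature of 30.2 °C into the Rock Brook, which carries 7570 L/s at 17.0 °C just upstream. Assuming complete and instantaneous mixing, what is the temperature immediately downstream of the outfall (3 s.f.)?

Flow-weighted mixing: C = (Q_r C_r + Q_w C_w)/(Q_r + Q_w)
= (7570×17.0 + 2520×30.2)/(7570 + 2520) = 204800/10090 = 20.30 °C.

20.3 °C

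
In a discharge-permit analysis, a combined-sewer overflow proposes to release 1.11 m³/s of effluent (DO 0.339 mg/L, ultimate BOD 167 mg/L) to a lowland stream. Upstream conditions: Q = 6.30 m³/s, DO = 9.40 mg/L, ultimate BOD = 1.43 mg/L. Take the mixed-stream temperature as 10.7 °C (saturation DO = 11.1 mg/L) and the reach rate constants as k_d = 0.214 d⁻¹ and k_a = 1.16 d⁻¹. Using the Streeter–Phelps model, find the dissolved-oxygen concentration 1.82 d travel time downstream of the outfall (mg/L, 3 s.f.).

Mixed DO = (6.30×9.40 + 1.11×0.339)/(6.30+1.11) = 59.60/7.410 = 8.043 mg/L.
Mixed L₀ = (6.30×1.43 + 1.11×167)/(7.410) = 194.4/7.410 = 26.23 mg/L.
Initial deficit D₀ = C_s − DO₀ = 11.1 − 8.043 = 3.057 mg/L.
D(1.82) = [0.214×26.23/(1.16−0.214)](e^(−0.214×1.82) − e^(−1.16×1.82)) + 3.057 e^(−1.16×1.82)
= 5.934 × (0.6774 − 0.1211) + 3.057 × 0.1211 = 3.671 mg/L.
DO = 11.1 − 3.671 = 7.429 mg/L.

DO ≈ 7.43 mg/L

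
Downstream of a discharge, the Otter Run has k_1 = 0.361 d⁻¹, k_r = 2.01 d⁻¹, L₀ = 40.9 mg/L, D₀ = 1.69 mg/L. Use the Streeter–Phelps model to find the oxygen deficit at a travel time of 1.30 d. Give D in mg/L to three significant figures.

D ≈ 5.07 mg/L

k_1 L₀/(k_r−k_1) = 0.361×40.9/(2.01−0.361) = 14.76/1.649 = 8.954 mg/L.
e^(−k_1 t) = e^(−0.361×1.300) = 0.6254; e^(−k_r t) = e^(−2.01×1.300) = 0.07331.
D = 8.954 × (0.6254 − 0.07331) + 1.69 × 0.07331 = 4.944 + 0.1239 = 5.068 mg/L.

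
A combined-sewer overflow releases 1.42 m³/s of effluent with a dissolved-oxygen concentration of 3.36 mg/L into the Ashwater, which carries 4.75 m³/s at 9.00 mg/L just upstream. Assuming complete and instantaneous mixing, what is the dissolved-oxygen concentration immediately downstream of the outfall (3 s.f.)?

7.70 mg/L

Flow-weighted mixing: C = (Q_r C_r + Q_w C_w)/(Q_r + Q_w)
= (4.75×9.00 + 1.42×3.36)/(4.75 + 1.42) = 47.52/6.170 = 7.702 mg/L.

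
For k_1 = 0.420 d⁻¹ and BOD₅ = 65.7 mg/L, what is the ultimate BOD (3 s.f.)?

L₀ ≈ 74.9 mg/L

BOD₅ = L₀(1 − e^(−5k_1)) ⇒ L₀ = BOD₅ / (1 − e^(−5×0.420))
= 65.7 / (1 − 0.1225) = 65.7 / 0.8775 = 74.87 mg/L.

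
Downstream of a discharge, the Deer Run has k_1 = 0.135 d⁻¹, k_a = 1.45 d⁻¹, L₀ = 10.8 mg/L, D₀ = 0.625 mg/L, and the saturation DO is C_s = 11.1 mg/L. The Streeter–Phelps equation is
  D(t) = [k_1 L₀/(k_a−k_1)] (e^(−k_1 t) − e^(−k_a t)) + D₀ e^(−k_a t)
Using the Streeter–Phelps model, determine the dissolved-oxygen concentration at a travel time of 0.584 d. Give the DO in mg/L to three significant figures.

k_1 L₀/(k_a−k_1) = 0.135×10.8/(1.45−0.135) = 1.458/1.315 = 1.109 mg/L.
e^(−k_1 t) = e^(−0.135×0.5840) = 0.9242; e^(−k_a t) = e^(−1.45×0.5840) = 0.4288.
D = 1.109 × (0.9242 − 0.4288) + 0.625 × 0.4288 = 0.5493 + 0.2680 = 0.8173 mg/L.
DO = C_s − D = 11.1 − 0.8173 = 10.28 mg/L.

DO ≈ 10.3 mg/L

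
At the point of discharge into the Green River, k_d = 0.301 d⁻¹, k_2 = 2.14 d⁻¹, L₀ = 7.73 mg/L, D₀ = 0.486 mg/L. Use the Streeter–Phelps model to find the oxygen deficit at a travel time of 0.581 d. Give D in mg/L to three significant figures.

k_d L₀/(k_2−k_d) = 0.301×7.73/(2.14−0.301) = 2.327/1.839 = 1.265 mg/L.
e^(−k_d t) = e^(−0.301×0.5810) = 0.8396; e^(−k_2 t) = e^(−2.14×0.5810) = 0.2884.
D = 1.265 × (0.8396 − 0.2884) + 0.486 × 0.2884 = 0.6973 + 0.1402 = 0.8375 mg/L.

D ≈ 0.837 mg/L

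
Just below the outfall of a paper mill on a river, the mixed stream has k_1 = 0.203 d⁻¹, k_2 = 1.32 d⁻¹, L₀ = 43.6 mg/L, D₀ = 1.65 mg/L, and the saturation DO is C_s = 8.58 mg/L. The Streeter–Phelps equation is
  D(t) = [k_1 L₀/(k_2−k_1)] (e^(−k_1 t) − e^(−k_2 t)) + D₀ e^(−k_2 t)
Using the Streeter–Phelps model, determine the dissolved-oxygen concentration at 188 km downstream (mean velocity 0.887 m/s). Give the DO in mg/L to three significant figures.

DO ≈ 4.01 mg/L

Travel time t = x/v = 188 km / (0.887 m/s) = 188000 m / 0.887 m/s = 212000 s = 2.453 d.
k_1 L₀/(k_2−k_1) = 0.203×43.6/(1.32−0.203) = 8.851/1.117 = 7.924 mg/L.
e^(−k_1 t) = e^(−0.203×2.453) = 0.6078; e^(−k_2 t) = e^(−1.32×2.453) = 0.03924.
D = 7.924 × (0.6078 − 0.03924) + 1.65 × 0.03924 = 4.505 + 0.06474 = 4.570 mg/L.
DO = C_s − D = 8.58 − 4.570 = 4.010 mg/L.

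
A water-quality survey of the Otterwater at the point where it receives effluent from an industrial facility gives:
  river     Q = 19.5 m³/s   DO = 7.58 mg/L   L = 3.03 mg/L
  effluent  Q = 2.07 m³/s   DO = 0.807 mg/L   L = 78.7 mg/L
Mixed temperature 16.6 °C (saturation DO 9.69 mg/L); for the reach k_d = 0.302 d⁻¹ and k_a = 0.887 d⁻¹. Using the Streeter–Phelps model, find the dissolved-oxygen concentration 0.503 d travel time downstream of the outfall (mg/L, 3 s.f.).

DO ≈ 6.76 mg/L

Mixed DO = (19.5×7.58 + 2.07×0.807)/(19.5+2.07) = 149.5/21.57 = 6.930 mg/L.
Mixed L₀ = (19.5×3.03 + 2.07×78.7)/(21.57) = 222.0/21.57 = 10.29 mg/L.
Initial deficit D₀ = C_s − DO₀ = 9.69 − 6.930 = 2.760 mg/L.
D(0.503) = [0.302×10.29/(0.887−0.302)](e^(−0.302×0.503) − e^(−0.887×0.503)) + 2.760 e^(−0.887×0.503)
= 5.313 × (0.8591 − 0.6401) + 2.760 × 0.6401 = 2.930 mg/L.
DO = 9.69 − 2.930 = 6.760 mg/L.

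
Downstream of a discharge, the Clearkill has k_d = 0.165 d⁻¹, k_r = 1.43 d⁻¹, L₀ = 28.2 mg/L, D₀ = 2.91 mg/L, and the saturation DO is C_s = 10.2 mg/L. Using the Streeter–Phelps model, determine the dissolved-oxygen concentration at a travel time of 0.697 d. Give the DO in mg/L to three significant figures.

DO ≈ 7.20 mg/L

k_d L₀/(k_r−k_d) = 0.165×28.2/(1.43−0.165) = 4.653/1.265 = 3.678 mg/L.
e^(−k_d t) = e^(−0.165×0.6970) = 0.8914; e^(−k_r t) = e^(−1.43×0.6970) = 0.3691.
D = 3.678 × (0.8914 − 0.3691) + 2.91 × 0.3691 = 1.921 + 1.074 = 2.995 mg/L.
DO = C_s − D = 10.2 − 2.995 = 7.205 mg/L.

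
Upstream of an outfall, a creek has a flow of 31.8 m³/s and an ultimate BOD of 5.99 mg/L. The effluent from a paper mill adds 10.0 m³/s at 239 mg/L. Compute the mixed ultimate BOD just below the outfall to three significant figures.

61.7 mg/L

Flow-weighted mixing: C = (Q_r C_r + Q_w C_w)/(Q_r + Q_w)
= (31.8×5.99 + 10.0×239)/(31.8 + 10.0) = 2580/41.80 = 61.73 mg/L.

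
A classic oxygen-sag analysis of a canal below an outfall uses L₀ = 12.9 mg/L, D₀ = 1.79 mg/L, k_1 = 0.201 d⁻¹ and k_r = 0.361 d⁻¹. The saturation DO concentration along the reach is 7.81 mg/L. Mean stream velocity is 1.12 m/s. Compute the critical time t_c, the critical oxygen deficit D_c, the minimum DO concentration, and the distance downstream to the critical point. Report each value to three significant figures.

t_c ≈ 2.93 d; D_c ≈ 3.99 mg/L; min DO ≈ 3.82 mg/L; x_c ≈ 283 km

With k_r/k_1 = 1.796 and 1 − D₀(k_r−k_1)/(k_1 L₀) = 0.8895,
t_c = ln(1.796 × 0.8895) / (0.361 − 0.201) = ln(1.598) / 0.1600 = 0.4685/0.1600 = 2.928 d.
D_c = (k_1/k_r) L₀ e^(−k_1 t_c) = (0.201/0.361) × 12.9 × e^(−0.201×2.928) = 0.5568 × 12.9 × 0.5551 = 3.987 mg/L.
Minimum DO = C_s − D_c = 7.81 − 3.987 = 3.823 mg/L.
x_c = v t_c = 1.12 m/s × 2.928 d × 86400 s/d = 283400 m ≈ 283 km.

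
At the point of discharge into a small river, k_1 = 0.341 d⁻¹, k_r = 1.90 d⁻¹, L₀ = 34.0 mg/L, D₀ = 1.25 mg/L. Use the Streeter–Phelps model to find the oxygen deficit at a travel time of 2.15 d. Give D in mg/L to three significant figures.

k_1 L₀/(k_r−k_1) = 0.341×34.0/(1.90−0.341) = 11.59/1.559 = 7.437 mg/L.
e^(−k_1 t) = e^(−0.341×2.150) = 0.4804; e^(−k_r t) = e^(−1.90×2.150) = 0.01682.
D = 7.437 × (0.4804 − 0.01682) + 1.25 × 0.01682 = 3.447 + 0.02103 = 3.469 mg/L.

D ≈ 3.47 mg/L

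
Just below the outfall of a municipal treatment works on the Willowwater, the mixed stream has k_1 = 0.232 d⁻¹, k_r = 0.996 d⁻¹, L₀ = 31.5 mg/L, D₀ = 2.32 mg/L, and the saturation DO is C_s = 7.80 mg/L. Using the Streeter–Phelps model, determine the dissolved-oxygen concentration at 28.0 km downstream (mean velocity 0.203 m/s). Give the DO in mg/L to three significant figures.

DO ≈ 2.67 mg/L

Travel time t = x/v = 28.0 km / (0.203 m/s) = 28000 m / 0.203 m/s = 137900 s = 1.596 d.
k_1 L₀/(k_r−k_1) = 0.232×31.5/(0.996−0.232) = 7.308/0.7640 = 9.565 mg/L.
e^(−k_1 t) = e^(−0.232×1.596) = 0.6905; e^(−k_r t) = e^(−0.996×1.596) = 0.2039.
D = 9.565 × (0.6905 − 0.2039) + 2.32 × 0.2039 = 4.654 + 0.4731 = 5.127 mg/L.
DO = C_s − D = 7.80 − 5.127 = 2.673 mg/L.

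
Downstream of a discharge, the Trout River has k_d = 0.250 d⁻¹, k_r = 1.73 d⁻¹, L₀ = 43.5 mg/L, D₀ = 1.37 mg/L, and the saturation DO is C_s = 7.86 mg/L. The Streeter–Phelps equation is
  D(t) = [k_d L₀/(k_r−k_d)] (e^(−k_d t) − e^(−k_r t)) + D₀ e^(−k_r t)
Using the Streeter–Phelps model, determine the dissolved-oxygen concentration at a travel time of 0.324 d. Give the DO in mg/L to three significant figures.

DO ≈ 4.50 mg/L

k_d L₀/(k_r−k_d) = 0.250×43.5/(1.73−0.250) = 10.88/1.480 = 7.348 mg/L.
e^(−k_d t) = e^(−0.250×0.3240) = 0.9222; e^(−k_r t) = e^(−1.73×0.3240) = 0.5709.
D = 7.348 × (0.9222 − 0.5709) + 1.37 × 0.5709 = 2.581 + 0.7821 = 3.363 mg/L.
DO = C_s − D = 7.86 − 3.363 = 4.497 mg/L.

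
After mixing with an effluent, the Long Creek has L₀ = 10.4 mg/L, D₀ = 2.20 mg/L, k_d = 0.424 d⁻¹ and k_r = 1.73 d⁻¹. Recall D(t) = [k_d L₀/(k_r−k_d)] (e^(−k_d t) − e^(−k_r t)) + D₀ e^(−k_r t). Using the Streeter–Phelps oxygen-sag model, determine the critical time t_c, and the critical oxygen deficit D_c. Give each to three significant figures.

t_c ≈ 0.269 d; D_c ≈ 2.27 mg/L

With k_r/k_d = 4.080 and 1 − D₀(k_r−k_d)/(k_d L₀) = 0.3484,
t_c = ln(4.080 × 0.3484) / (1.73 − 0.424) = ln(1.422) / 1.306 = 0.3518/1.306 = 0.2694 d.
L(t_c) = L₀ e^(−k_d t_c) = 10.4 × 0.8921 = 9.277 mg/L, and at the critical point k_r D_c = k_d L, so D_c = (0.424/1.73) × 9.277 = 2.274 mg/L.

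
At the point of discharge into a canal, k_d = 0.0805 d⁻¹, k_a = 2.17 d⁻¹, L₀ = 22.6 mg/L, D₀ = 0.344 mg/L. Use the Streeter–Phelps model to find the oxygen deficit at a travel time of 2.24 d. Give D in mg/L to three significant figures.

k_d L₀/(k_a−k_d) = 0.0805×22.6/(2.17−0.0805) = 1.819/2.090 = 0.8707 mg/L.
e^(−k_d t) = e^(−0.0805×2.240) = 0.8350; e^(−k_a t) = e^(−2.17×2.240) = 0.007744.
D = 0.8707 × (0.8350 − 0.007744) + 0.344 × 0.007744 = 0.7203 + 0.002664 = 0.7229 mg/L.

D ≈ 0.723 mg/L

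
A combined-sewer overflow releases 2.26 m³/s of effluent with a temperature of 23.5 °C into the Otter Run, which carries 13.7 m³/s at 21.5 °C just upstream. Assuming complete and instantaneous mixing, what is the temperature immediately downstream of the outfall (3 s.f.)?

21.8 °C

Flow-weighted mixing: C = (Q_r C_r + Q_w C_w)/(Q_r + Q_w)
= (13.7×21.5 + 2.26×23.5)/(13.7 + 2.26) = 347.7/15.96 = 21.78 °C.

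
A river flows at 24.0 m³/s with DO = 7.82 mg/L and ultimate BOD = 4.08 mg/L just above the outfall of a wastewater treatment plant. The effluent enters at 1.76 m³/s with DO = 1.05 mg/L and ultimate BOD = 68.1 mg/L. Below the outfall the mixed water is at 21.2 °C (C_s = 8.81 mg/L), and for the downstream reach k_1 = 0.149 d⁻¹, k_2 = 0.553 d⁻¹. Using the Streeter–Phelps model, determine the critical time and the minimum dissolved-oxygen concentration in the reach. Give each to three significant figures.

Mixed DO = (24.0×7.82 + 1.76×1.05)/(24.0+1.76) = 189.5/25.76 = 7.357 mg/L.
Mixed L₀ = (24.0×4.08 + 1.76×68.1)/(25.76) = 217.8/25.76 = 8.454 mg/L.
Initial deficit D₀ = C_s − DO₀ = 8.81 − 7.357 = 1.453 mg/L.
t_c = (1/0.4040) ln[(0.553/0.149)(1 − 1.453×0.4040/(0.149×8.454))] = 2.475 × ln(1.982) = 1.694 d.
D_c = (0.149/0.553) × 8.454 × e^(−0.149×1.694) = 0.2694 × 8.454 × 0.7770 = 1.770 mg/L.
Minimum DO = 8.81 − 1.770 = 7.040 mg/L.

t_c ≈ 1.69 d; minimum DO ≈ 7.04 mg/L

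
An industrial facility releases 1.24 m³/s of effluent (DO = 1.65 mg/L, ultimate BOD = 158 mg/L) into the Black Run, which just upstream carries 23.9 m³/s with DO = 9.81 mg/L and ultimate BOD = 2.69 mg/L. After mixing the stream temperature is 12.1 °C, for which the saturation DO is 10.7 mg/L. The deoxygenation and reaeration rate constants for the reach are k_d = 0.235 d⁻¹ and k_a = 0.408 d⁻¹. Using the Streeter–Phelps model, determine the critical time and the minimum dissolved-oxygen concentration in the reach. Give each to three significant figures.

Mixed DO = (23.9×9.81 + 1.24×1.65)/(23.9+1.24) = 236.5/25.14 = 9.408 mg/L.
Mixed L₀ = (23.9×2.69 + 1.24×158)/(25.14) = 260.2/25.14 = 10.35 mg/L.
Initial deficit D₀ = C_s − DO₀ = 10.7 − 9.408 = 1.292 mg/L.
t_c = (1/0.1730) ln[(0.408/0.235)(1 − 1.292×0.1730/(0.235×10.35))] = 5.780 × ln(1.577) = 2.632 d.
D_c = (0.235/0.408) × 10.35 × e^(−0.235×2.632) = 0.5760 × 10.35 × 0.5388 = 3.212 mg/L.
Minimum DO = 10.7 − 3.212 = 7.488 mg/L.

t_c ≈ 2.63 d; minimum DO ≈ 7.49 mg/L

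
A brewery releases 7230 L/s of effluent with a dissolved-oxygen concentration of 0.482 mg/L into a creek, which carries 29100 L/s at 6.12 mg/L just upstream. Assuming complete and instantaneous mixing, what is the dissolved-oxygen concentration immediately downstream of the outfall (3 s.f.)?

Flow-weighted mixing: C = (Q_r C_r + Q_w C_w)/(Q_r + Q_w)
= (29100×6.12 + 7230×0.482)/(29100 + 7230) = 181600/36330 = 4.998 mg/L.

5.00 mg/L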